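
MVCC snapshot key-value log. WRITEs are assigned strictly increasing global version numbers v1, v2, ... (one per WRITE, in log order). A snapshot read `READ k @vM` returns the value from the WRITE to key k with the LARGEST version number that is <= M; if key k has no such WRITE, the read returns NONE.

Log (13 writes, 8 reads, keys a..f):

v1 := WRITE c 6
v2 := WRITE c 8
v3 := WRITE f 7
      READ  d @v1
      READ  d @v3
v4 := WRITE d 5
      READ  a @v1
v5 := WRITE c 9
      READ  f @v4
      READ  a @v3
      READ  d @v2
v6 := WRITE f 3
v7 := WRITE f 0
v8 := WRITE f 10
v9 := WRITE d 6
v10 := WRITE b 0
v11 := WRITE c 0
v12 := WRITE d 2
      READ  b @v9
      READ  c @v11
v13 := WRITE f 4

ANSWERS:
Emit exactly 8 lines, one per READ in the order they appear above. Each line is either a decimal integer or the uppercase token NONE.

Answer: NONE
NONE
NONE
7
NONE
NONE
NONE
0

Derivation:
v1: WRITE c=6  (c history now [(1, 6)])
v2: WRITE c=8  (c history now [(1, 6), (2, 8)])
v3: WRITE f=7  (f history now [(3, 7)])
READ d @v1: history=[] -> no version <= 1 -> NONE
READ d @v3: history=[] -> no version <= 3 -> NONE
v4: WRITE d=5  (d history now [(4, 5)])
READ a @v1: history=[] -> no version <= 1 -> NONE
v5: WRITE c=9  (c history now [(1, 6), (2, 8), (5, 9)])
READ f @v4: history=[(3, 7)] -> pick v3 -> 7
READ a @v3: history=[] -> no version <= 3 -> NONE
READ d @v2: history=[(4, 5)] -> no version <= 2 -> NONE
v6: WRITE f=3  (f history now [(3, 7), (6, 3)])
v7: WRITE f=0  (f history now [(3, 7), (6, 3), (7, 0)])
v8: WRITE f=10  (f history now [(3, 7), (6, 3), (7, 0), (8, 10)])
v9: WRITE d=6  (d history now [(4, 5), (9, 6)])
v10: WRITE b=0  (b history now [(10, 0)])
v11: WRITE c=0  (c history now [(1, 6), (2, 8), (5, 9), (11, 0)])
v12: WRITE d=2  (d history now [(4, 5), (9, 6), (12, 2)])
READ b @v9: history=[(10, 0)] -> no version <= 9 -> NONE
READ c @v11: history=[(1, 6), (2, 8), (5, 9), (11, 0)] -> pick v11 -> 0
v13: WRITE f=4  (f history now [(3, 7), (6, 3), (7, 0), (8, 10), (13, 4)])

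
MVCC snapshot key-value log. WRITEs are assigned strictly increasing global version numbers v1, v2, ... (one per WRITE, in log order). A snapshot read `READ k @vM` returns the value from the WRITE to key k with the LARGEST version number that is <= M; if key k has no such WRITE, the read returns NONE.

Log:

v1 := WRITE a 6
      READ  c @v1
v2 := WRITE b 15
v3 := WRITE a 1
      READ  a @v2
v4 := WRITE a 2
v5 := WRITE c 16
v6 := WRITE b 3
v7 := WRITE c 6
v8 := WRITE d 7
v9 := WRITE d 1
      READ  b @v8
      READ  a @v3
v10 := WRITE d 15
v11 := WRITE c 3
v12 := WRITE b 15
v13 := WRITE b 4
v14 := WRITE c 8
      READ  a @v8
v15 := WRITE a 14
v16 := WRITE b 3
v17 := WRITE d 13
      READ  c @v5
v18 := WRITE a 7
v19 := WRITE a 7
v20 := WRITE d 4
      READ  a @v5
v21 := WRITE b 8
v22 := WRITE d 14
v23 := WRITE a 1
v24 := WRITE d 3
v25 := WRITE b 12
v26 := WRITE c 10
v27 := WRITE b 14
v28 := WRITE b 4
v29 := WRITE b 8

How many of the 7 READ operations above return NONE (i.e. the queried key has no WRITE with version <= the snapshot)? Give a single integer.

v1: WRITE a=6  (a history now [(1, 6)])
READ c @v1: history=[] -> no version <= 1 -> NONE
v2: WRITE b=15  (b history now [(2, 15)])
v3: WRITE a=1  (a history now [(1, 6), (3, 1)])
READ a @v2: history=[(1, 6), (3, 1)] -> pick v1 -> 6
v4: WRITE a=2  (a history now [(1, 6), (3, 1), (4, 2)])
v5: WRITE c=16  (c history now [(5, 16)])
v6: WRITE b=3  (b history now [(2, 15), (6, 3)])
v7: WRITE c=6  (c history now [(5, 16), (7, 6)])
v8: WRITE d=7  (d history now [(8, 7)])
v9: WRITE d=1  (d history now [(8, 7), (9, 1)])
READ b @v8: history=[(2, 15), (6, 3)] -> pick v6 -> 3
READ a @v3: history=[(1, 6), (3, 1), (4, 2)] -> pick v3 -> 1
v10: WRITE d=15  (d history now [(8, 7), (9, 1), (10, 15)])
v11: WRITE c=3  (c history now [(5, 16), (7, 6), (11, 3)])
v12: WRITE b=15  (b history now [(2, 15), (6, 3), (12, 15)])
v13: WRITE b=4  (b history now [(2, 15), (6, 3), (12, 15), (13, 4)])
v14: WRITE c=8  (c history now [(5, 16), (7, 6), (11, 3), (14, 8)])
READ a @v8: history=[(1, 6), (3, 1), (4, 2)] -> pick v4 -> 2
v15: WRITE a=14  (a history now [(1, 6), (3, 1), (4, 2), (15, 14)])
v16: WRITE b=3  (b history now [(2, 15), (6, 3), (12, 15), (13, 4), (16, 3)])
v17: WRITE d=13  (d history now [(8, 7), (9, 1), (10, 15), (17, 13)])
READ c @v5: history=[(5, 16), (7, 6), (11, 3), (14, 8)] -> pick v5 -> 16
v18: WRITE a=7  (a history now [(1, 6), (3, 1), (4, 2), (15, 14), (18, 7)])
v19: WRITE a=7  (a history now [(1, 6), (3, 1), (4, 2), (15, 14), (18, 7), (19, 7)])
v20: WRITE d=4  (d history now [(8, 7), (9, 1), (10, 15), (17, 13), (20, 4)])
READ a @v5: history=[(1, 6), (3, 1), (4, 2), (15, 14), (18, 7), (19, 7)] -> pick v4 -> 2
v21: WRITE b=8  (b history now [(2, 15), (6, 3), (12, 15), (13, 4), (16, 3), (21, 8)])
v22: WRITE d=14  (d history now [(8, 7), (9, 1), (10, 15), (17, 13), (20, 4), (22, 14)])
v23: WRITE a=1  (a history now [(1, 6), (3, 1), (4, 2), (15, 14), (18, 7), (19, 7), (23, 1)])
v24: WRITE d=3  (d history now [(8, 7), (9, 1), (10, 15), (17, 13), (20, 4), (22, 14), (24, 3)])
v25: WRITE b=12  (b history now [(2, 15), (6, 3), (12, 15), (13, 4), (16, 3), (21, 8), (25, 12)])
v26: WRITE c=10  (c history now [(5, 16), (7, 6), (11, 3), (14, 8), (26, 10)])
v27: WRITE b=14  (b history now [(2, 15), (6, 3), (12, 15), (13, 4), (16, 3), (21, 8), (25, 12), (27, 14)])
v28: WRITE b=4  (b history now [(2, 15), (6, 3), (12, 15), (13, 4), (16, 3), (21, 8), (25, 12), (27, 14), (28, 4)])
v29: WRITE b=8  (b history now [(2, 15), (6, 3), (12, 15), (13, 4), (16, 3), (21, 8), (25, 12), (27, 14), (28, 4), (29, 8)])
Read results in order: ['NONE', '6', '3', '1', '2', '16', '2']
NONE count = 1

Answer: 1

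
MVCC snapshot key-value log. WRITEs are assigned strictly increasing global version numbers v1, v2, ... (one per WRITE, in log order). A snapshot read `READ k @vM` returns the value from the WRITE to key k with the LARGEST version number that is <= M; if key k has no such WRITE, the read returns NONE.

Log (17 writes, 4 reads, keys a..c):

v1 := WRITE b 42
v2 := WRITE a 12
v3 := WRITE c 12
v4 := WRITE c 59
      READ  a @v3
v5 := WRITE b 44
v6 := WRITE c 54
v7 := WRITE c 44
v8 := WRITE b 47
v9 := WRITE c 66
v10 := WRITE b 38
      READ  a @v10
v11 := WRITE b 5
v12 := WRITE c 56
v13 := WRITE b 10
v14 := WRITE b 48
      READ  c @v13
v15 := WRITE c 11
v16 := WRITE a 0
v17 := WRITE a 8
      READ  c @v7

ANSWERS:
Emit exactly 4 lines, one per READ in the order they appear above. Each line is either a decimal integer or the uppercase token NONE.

v1: WRITE b=42  (b history now [(1, 42)])
v2: WRITE a=12  (a history now [(2, 12)])
v3: WRITE c=12  (c history now [(3, 12)])
v4: WRITE c=59  (c history now [(3, 12), (4, 59)])
READ a @v3: history=[(2, 12)] -> pick v2 -> 12
v5: WRITE b=44  (b history now [(1, 42), (5, 44)])
v6: WRITE c=54  (c history now [(3, 12), (4, 59), (6, 54)])
v7: WRITE c=44  (c history now [(3, 12), (4, 59), (6, 54), (7, 44)])
v8: WRITE b=47  (b history now [(1, 42), (5, 44), (8, 47)])
v9: WRITE c=66  (c history now [(3, 12), (4, 59), (6, 54), (7, 44), (9, 66)])
v10: WRITE b=38  (b history now [(1, 42), (5, 44), (8, 47), (10, 38)])
READ a @v10: history=[(2, 12)] -> pick v2 -> 12
v11: WRITE b=5  (b history now [(1, 42), (5, 44), (8, 47), (10, 38), (11, 5)])
v12: WRITE c=56  (c history now [(3, 12), (4, 59), (6, 54), (7, 44), (9, 66), (12, 56)])
v13: WRITE b=10  (b history now [(1, 42), (5, 44), (8, 47), (10, 38), (11, 5), (13, 10)])
v14: WRITE b=48  (b history now [(1, 42), (5, 44), (8, 47), (10, 38), (11, 5), (13, 10), (14, 48)])
READ c @v13: history=[(3, 12), (4, 59), (6, 54), (7, 44), (9, 66), (12, 56)] -> pick v12 -> 56
v15: WRITE c=11  (c history now [(3, 12), (4, 59), (6, 54), (7, 44), (9, 66), (12, 56), (15, 11)])
v16: WRITE a=0  (a history now [(2, 12), (16, 0)])
v17: WRITE a=8  (a history now [(2, 12), (16, 0), (17, 8)])
READ c @v7: history=[(3, 12), (4, 59), (6, 54), (7, 44), (9, 66), (12, 56), (15, 11)] -> pick v7 -> 44

Answer: 12
12
56
44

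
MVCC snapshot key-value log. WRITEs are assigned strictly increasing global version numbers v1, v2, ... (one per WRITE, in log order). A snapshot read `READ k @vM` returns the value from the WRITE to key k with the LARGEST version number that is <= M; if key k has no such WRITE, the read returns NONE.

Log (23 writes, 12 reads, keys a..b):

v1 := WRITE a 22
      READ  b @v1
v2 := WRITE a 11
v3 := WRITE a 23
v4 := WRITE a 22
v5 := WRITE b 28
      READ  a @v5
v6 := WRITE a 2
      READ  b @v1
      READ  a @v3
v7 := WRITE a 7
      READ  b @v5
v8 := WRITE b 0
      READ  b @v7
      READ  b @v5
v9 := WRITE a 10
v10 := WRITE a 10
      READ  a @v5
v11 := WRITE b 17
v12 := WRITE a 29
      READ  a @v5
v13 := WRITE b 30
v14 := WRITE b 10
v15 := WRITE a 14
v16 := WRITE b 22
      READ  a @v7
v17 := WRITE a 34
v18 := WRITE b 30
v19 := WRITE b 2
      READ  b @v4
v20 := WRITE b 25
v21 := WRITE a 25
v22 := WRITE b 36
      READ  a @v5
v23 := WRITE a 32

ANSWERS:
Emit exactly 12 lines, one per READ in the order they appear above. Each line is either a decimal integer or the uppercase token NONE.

v1: WRITE a=22  (a history now [(1, 22)])
READ b @v1: history=[] -> no version <= 1 -> NONE
v2: WRITE a=11  (a history now [(1, 22), (2, 11)])
v3: WRITE a=23  (a history now [(1, 22), (2, 11), (3, 23)])
v4: WRITE a=22  (a history now [(1, 22), (2, 11), (3, 23), (4, 22)])
v5: WRITE b=28  (b history now [(5, 28)])
READ a @v5: history=[(1, 22), (2, 11), (3, 23), (4, 22)] -> pick v4 -> 22
v6: WRITE a=2  (a history now [(1, 22), (2, 11), (3, 23), (4, 22), (6, 2)])
READ b @v1: history=[(5, 28)] -> no version <= 1 -> NONE
READ a @v3: history=[(1, 22), (2, 11), (3, 23), (4, 22), (6, 2)] -> pick v3 -> 23
v7: WRITE a=7  (a history now [(1, 22), (2, 11), (3, 23), (4, 22), (6, 2), (7, 7)])
READ b @v5: history=[(5, 28)] -> pick v5 -> 28
v8: WRITE b=0  (b history now [(5, 28), (8, 0)])
READ b @v7: history=[(5, 28), (8, 0)] -> pick v5 -> 28
READ b @v5: history=[(5, 28), (8, 0)] -> pick v5 -> 28
v9: WRITE a=10  (a history now [(1, 22), (2, 11), (3, 23), (4, 22), (6, 2), (7, 7), (9, 10)])
v10: WRITE a=10  (a history now [(1, 22), (2, 11), (3, 23), (4, 22), (6, 2), (7, 7), (9, 10), (10, 10)])
READ a @v5: history=[(1, 22), (2, 11), (3, 23), (4, 22), (6, 2), (7, 7), (9, 10), (10, 10)] -> pick v4 -> 22
v11: WRITE b=17  (b history now [(5, 28), (8, 0), (11, 17)])
v12: WRITE a=29  (a history now [(1, 22), (2, 11), (3, 23), (4, 22), (6, 2), (7, 7), (9, 10), (10, 10), (12, 29)])
READ a @v5: history=[(1, 22), (2, 11), (3, 23), (4, 22), (6, 2), (7, 7), (9, 10), (10, 10), (12, 29)] -> pick v4 -> 22
v13: WRITE b=30  (b history now [(5, 28), (8, 0), (11, 17), (13, 30)])
v14: WRITE b=10  (b history now [(5, 28), (8, 0), (11, 17), (13, 30), (14, 10)])
v15: WRITE a=14  (a history now [(1, 22), (2, 11), (3, 23), (4, 22), (6, 2), (7, 7), (9, 10), (10, 10), (12, 29), (15, 14)])
v16: WRITE b=22  (b history now [(5, 28), (8, 0), (11, 17), (13, 30), (14, 10), (16, 22)])
READ a @v7: history=[(1, 22), (2, 11), (3, 23), (4, 22), (6, 2), (7, 7), (9, 10), (10, 10), (12, 29), (15, 14)] -> pick v7 -> 7
v17: WRITE a=34  (a history now [(1, 22), (2, 11), (3, 23), (4, 22), (6, 2), (7, 7), (9, 10), (10, 10), (12, 29), (15, 14), (17, 34)])
v18: WRITE b=30  (b history now [(5, 28), (8, 0), (11, 17), (13, 30), (14, 10), (16, 22), (18, 30)])
v19: WRITE b=2  (b history now [(5, 28), (8, 0), (11, 17), (13, 30), (14, 10), (16, 22), (18, 30), (19, 2)])
READ b @v4: history=[(5, 28), (8, 0), (11, 17), (13, 30), (14, 10), (16, 22), (18, 30), (19, 2)] -> no version <= 4 -> NONE
v20: WRITE b=25  (b history now [(5, 28), (8, 0), (11, 17), (13, 30), (14, 10), (16, 22), (18, 30), (19, 2), (20, 25)])
v21: WRITE a=25  (a history now [(1, 22), (2, 11), (3, 23), (4, 22), (6, 2), (7, 7), (9, 10), (10, 10), (12, 29), (15, 14), (17, 34), (21, 25)])
v22: WRITE b=36  (b history now [(5, 28), (8, 0), (11, 17), (13, 30), (14, 10), (16, 22), (18, 30), (19, 2), (20, 25), (22, 36)])
READ a @v5: history=[(1, 22), (2, 11), (3, 23), (4, 22), (6, 2), (7, 7), (9, 10), (10, 10), (12, 29), (15, 14), (17, 34), (21, 25)] -> pick v4 -> 22
v23: WRITE a=32  (a history now [(1, 22), (2, 11), (3, 23), (4, 22), (6, 2), (7, 7), (9, 10), (10, 10), (12, 29), (15, 14), (17, 34), (21, 25), (23, 32)])

Answer: NONE
22
NONE
23
28
28
28
22
22
7
NONE
22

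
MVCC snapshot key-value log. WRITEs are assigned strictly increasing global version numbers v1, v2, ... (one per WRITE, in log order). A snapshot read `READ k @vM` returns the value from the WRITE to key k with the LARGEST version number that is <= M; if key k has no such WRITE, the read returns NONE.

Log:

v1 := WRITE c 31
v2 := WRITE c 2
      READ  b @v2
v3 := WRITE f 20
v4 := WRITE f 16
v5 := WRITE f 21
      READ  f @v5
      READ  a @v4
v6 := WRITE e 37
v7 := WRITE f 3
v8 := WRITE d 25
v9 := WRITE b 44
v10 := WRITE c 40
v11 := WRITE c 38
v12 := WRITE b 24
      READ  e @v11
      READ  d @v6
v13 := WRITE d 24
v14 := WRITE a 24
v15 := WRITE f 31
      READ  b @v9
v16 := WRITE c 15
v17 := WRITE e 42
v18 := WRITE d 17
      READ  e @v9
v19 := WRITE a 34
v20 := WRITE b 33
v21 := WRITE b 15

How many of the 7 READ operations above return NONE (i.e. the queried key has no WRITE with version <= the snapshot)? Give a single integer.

Answer: 3

Derivation:
v1: WRITE c=31  (c history now [(1, 31)])
v2: WRITE c=2  (c history now [(1, 31), (2, 2)])
READ b @v2: history=[] -> no version <= 2 -> NONE
v3: WRITE f=20  (f history now [(3, 20)])
v4: WRITE f=16  (f history now [(3, 20), (4, 16)])
v5: WRITE f=21  (f history now [(3, 20), (4, 16), (5, 21)])
READ f @v5: history=[(3, 20), (4, 16), (5, 21)] -> pick v5 -> 21
READ a @v4: history=[] -> no version <= 4 -> NONE
v6: WRITE e=37  (e history now [(6, 37)])
v7: WRITE f=3  (f history now [(3, 20), (4, 16), (5, 21), (7, 3)])
v8: WRITE d=25  (d history now [(8, 25)])
v9: WRITE b=44  (b history now [(9, 44)])
v10: WRITE c=40  (c history now [(1, 31), (2, 2), (10, 40)])
v11: WRITE c=38  (c history now [(1, 31), (2, 2), (10, 40), (11, 38)])
v12: WRITE b=24  (b history now [(9, 44), (12, 24)])
READ e @v11: history=[(6, 37)] -> pick v6 -> 37
READ d @v6: history=[(8, 25)] -> no version <= 6 -> NONE
v13: WRITE d=24  (d history now [(8, 25), (13, 24)])
v14: WRITE a=24  (a history now [(14, 24)])
v15: WRITE f=31  (f history now [(3, 20), (4, 16), (5, 21), (7, 3), (15, 31)])
READ b @v9: history=[(9, 44), (12, 24)] -> pick v9 -> 44
v16: WRITE c=15  (c history now [(1, 31), (2, 2), (10, 40), (11, 38), (16, 15)])
v17: WRITE e=42  (e history now [(6, 37), (17, 42)])
v18: WRITE d=17  (d history now [(8, 25), (13, 24), (18, 17)])
READ e @v9: history=[(6, 37), (17, 42)] -> pick v6 -> 37
v19: WRITE a=34  (a history now [(14, 24), (19, 34)])
v20: WRITE b=33  (b history now [(9, 44), (12, 24), (20, 33)])
v21: WRITE b=15  (b history now [(9, 44), (12, 24), (20, 33), (21, 15)])
Read results in order: ['NONE', '21', 'NONE', '37', 'NONE', '44', '37']
NONE count = 3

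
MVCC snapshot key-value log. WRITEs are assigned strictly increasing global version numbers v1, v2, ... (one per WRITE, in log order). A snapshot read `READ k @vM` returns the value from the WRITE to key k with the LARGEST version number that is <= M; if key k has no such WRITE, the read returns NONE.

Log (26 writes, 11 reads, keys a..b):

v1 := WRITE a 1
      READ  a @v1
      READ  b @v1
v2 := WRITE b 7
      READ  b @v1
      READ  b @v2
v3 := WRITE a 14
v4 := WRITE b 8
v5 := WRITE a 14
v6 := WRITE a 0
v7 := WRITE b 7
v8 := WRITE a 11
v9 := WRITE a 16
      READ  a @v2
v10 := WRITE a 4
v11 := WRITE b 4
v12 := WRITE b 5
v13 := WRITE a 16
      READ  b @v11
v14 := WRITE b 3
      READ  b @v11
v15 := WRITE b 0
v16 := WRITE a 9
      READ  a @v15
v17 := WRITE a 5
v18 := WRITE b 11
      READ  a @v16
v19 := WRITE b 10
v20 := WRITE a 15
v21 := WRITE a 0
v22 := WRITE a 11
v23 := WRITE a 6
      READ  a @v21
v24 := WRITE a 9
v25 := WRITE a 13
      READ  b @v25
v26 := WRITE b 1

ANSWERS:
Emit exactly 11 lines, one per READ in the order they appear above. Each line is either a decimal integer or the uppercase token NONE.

v1: WRITE a=1  (a history now [(1, 1)])
READ a @v1: history=[(1, 1)] -> pick v1 -> 1
READ b @v1: history=[] -> no version <= 1 -> NONE
v2: WRITE b=7  (b history now [(2, 7)])
READ b @v1: history=[(2, 7)] -> no version <= 1 -> NONE
READ b @v2: history=[(2, 7)] -> pick v2 -> 7
v3: WRITE a=14  (a history now [(1, 1), (3, 14)])
v4: WRITE b=8  (b history now [(2, 7), (4, 8)])
v5: WRITE a=14  (a history now [(1, 1), (3, 14), (5, 14)])
v6: WRITE a=0  (a history now [(1, 1), (3, 14), (5, 14), (6, 0)])
v7: WRITE b=7  (b history now [(2, 7), (4, 8), (7, 7)])
v8: WRITE a=11  (a history now [(1, 1), (3, 14), (5, 14), (6, 0), (8, 11)])
v9: WRITE a=16  (a history now [(1, 1), (3, 14), (5, 14), (6, 0), (8, 11), (9, 16)])
READ a @v2: history=[(1, 1), (3, 14), (5, 14), (6, 0), (8, 11), (9, 16)] -> pick v1 -> 1
v10: WRITE a=4  (a history now [(1, 1), (3, 14), (5, 14), (6, 0), (8, 11), (9, 16), (10, 4)])
v11: WRITE b=4  (b history now [(2, 7), (4, 8), (7, 7), (11, 4)])
v12: WRITE b=5  (b history now [(2, 7), (4, 8), (7, 7), (11, 4), (12, 5)])
v13: WRITE a=16  (a history now [(1, 1), (3, 14), (5, 14), (6, 0), (8, 11), (9, 16), (10, 4), (13, 16)])
READ b @v11: history=[(2, 7), (4, 8), (7, 7), (11, 4), (12, 5)] -> pick v11 -> 4
v14: WRITE b=3  (b history now [(2, 7), (4, 8), (7, 7), (11, 4), (12, 5), (14, 3)])
READ b @v11: history=[(2, 7), (4, 8), (7, 7), (11, 4), (12, 5), (14, 3)] -> pick v11 -> 4
v15: WRITE b=0  (b history now [(2, 7), (4, 8), (7, 7), (11, 4), (12, 5), (14, 3), (15, 0)])
v16: WRITE a=9  (a history now [(1, 1), (3, 14), (5, 14), (6, 0), (8, 11), (9, 16), (10, 4), (13, 16), (16, 9)])
READ a @v15: history=[(1, 1), (3, 14), (5, 14), (6, 0), (8, 11), (9, 16), (10, 4), (13, 16), (16, 9)] -> pick v13 -> 16
v17: WRITE a=5  (a history now [(1, 1), (3, 14), (5, 14), (6, 0), (8, 11), (9, 16), (10, 4), (13, 16), (16, 9), (17, 5)])
v18: WRITE b=11  (b history now [(2, 7), (4, 8), (7, 7), (11, 4), (12, 5), (14, 3), (15, 0), (18, 11)])
READ a @v16: history=[(1, 1), (3, 14), (5, 14), (6, 0), (8, 11), (9, 16), (10, 4), (13, 16), (16, 9), (17, 5)] -> pick v16 -> 9
v19: WRITE b=10  (b history now [(2, 7), (4, 8), (7, 7), (11, 4), (12, 5), (14, 3), (15, 0), (18, 11), (19, 10)])
v20: WRITE a=15  (a history now [(1, 1), (3, 14), (5, 14), (6, 0), (8, 11), (9, 16), (10, 4), (13, 16), (16, 9), (17, 5), (20, 15)])
v21: WRITE a=0  (a history now [(1, 1), (3, 14), (5, 14), (6, 0), (8, 11), (9, 16), (10, 4), (13, 16), (16, 9), (17, 5), (20, 15), (21, 0)])
v22: WRITE a=11  (a history now [(1, 1), (3, 14), (5, 14), (6, 0), (8, 11), (9, 16), (10, 4), (13, 16), (16, 9), (17, 5), (20, 15), (21, 0), (22, 11)])
v23: WRITE a=6  (a history now [(1, 1), (3, 14), (5, 14), (6, 0), (8, 11), (9, 16), (10, 4), (13, 16), (16, 9), (17, 5), (20, 15), (21, 0), (22, 11), (23, 6)])
READ a @v21: history=[(1, 1), (3, 14), (5, 14), (6, 0), (8, 11), (9, 16), (10, 4), (13, 16), (16, 9), (17, 5), (20, 15), (21, 0), (22, 11), (23, 6)] -> pick v21 -> 0
v24: WRITE a=9  (a history now [(1, 1), (3, 14), (5, 14), (6, 0), (8, 11), (9, 16), (10, 4), (13, 16), (16, 9), (17, 5), (20, 15), (21, 0), (22, 11), (23, 6), (24, 9)])
v25: WRITE a=13  (a history now [(1, 1), (3, 14), (5, 14), (6, 0), (8, 11), (9, 16), (10, 4), (13, 16), (16, 9), (17, 5), (20, 15), (21, 0), (22, 11), (23, 6), (24, 9), (25, 13)])
READ b @v25: history=[(2, 7), (4, 8), (7, 7), (11, 4), (12, 5), (14, 3), (15, 0), (18, 11), (19, 10)] -> pick v19 -> 10
v26: WRITE b=1  (b history now [(2, 7), (4, 8), (7, 7), (11, 4), (12, 5), (14, 3), (15, 0), (18, 11), (19, 10), (26, 1)])

Answer: 1
NONE
NONE
7
1
4
4
16
9
0
10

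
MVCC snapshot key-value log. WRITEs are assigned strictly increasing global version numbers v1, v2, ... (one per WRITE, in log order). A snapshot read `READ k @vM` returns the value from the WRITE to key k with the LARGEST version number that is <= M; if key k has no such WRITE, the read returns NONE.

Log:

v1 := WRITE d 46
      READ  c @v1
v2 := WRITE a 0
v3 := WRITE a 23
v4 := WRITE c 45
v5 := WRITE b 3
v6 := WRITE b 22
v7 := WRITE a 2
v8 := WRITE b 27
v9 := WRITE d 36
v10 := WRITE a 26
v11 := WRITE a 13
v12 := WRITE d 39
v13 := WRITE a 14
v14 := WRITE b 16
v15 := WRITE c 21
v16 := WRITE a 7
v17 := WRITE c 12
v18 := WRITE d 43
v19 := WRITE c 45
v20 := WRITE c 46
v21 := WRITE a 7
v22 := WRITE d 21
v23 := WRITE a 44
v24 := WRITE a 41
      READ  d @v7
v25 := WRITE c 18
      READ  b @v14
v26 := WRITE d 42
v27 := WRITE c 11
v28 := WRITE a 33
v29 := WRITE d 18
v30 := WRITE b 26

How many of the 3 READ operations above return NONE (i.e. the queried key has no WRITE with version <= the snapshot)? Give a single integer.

Answer: 1

Derivation:
v1: WRITE d=46  (d history now [(1, 46)])
READ c @v1: history=[] -> no version <= 1 -> NONE
v2: WRITE a=0  (a history now [(2, 0)])
v3: WRITE a=23  (a history now [(2, 0), (3, 23)])
v4: WRITE c=45  (c history now [(4, 45)])
v5: WRITE b=3  (b history now [(5, 3)])
v6: WRITE b=22  (b history now [(5, 3), (6, 22)])
v7: WRITE a=2  (a history now [(2, 0), (3, 23), (7, 2)])
v8: WRITE b=27  (b history now [(5, 3), (6, 22), (8, 27)])
v9: WRITE d=36  (d history now [(1, 46), (9, 36)])
v10: WRITE a=26  (a history now [(2, 0), (3, 23), (7, 2), (10, 26)])
v11: WRITE a=13  (a history now [(2, 0), (3, 23), (7, 2), (10, 26), (11, 13)])
v12: WRITE d=39  (d history now [(1, 46), (9, 36), (12, 39)])
v13: WRITE a=14  (a history now [(2, 0), (3, 23), (7, 2), (10, 26), (11, 13), (13, 14)])
v14: WRITE b=16  (b history now [(5, 3), (6, 22), (8, 27), (14, 16)])
v15: WRITE c=21  (c history now [(4, 45), (15, 21)])
v16: WRITE a=7  (a history now [(2, 0), (3, 23), (7, 2), (10, 26), (11, 13), (13, 14), (16, 7)])
v17: WRITE c=12  (c history now [(4, 45), (15, 21), (17, 12)])
v18: WRITE d=43  (d history now [(1, 46), (9, 36), (12, 39), (18, 43)])
v19: WRITE c=45  (c history now [(4, 45), (15, 21), (17, 12), (19, 45)])
v20: WRITE c=46  (c history now [(4, 45), (15, 21), (17, 12), (19, 45), (20, 46)])
v21: WRITE a=7  (a history now [(2, 0), (3, 23), (7, 2), (10, 26), (11, 13), (13, 14), (16, 7), (21, 7)])
v22: WRITE d=21  (d history now [(1, 46), (9, 36), (12, 39), (18, 43), (22, 21)])
v23: WRITE a=44  (a history now [(2, 0), (3, 23), (7, 2), (10, 26), (11, 13), (13, 14), (16, 7), (21, 7), (23, 44)])
v24: WRITE a=41  (a history now [(2, 0), (3, 23), (7, 2), (10, 26), (11, 13), (13, 14), (16, 7), (21, 7), (23, 44), (24, 41)])
READ d @v7: history=[(1, 46), (9, 36), (12, 39), (18, 43), (22, 21)] -> pick v1 -> 46
v25: WRITE c=18  (c history now [(4, 45), (15, 21), (17, 12), (19, 45), (20, 46), (25, 18)])
READ b @v14: history=[(5, 3), (6, 22), (8, 27), (14, 16)] -> pick v14 -> 16
v26: WRITE d=42  (d history now [(1, 46), (9, 36), (12, 39), (18, 43), (22, 21), (26, 42)])
v27: WRITE c=11  (c history now [(4, 45), (15, 21), (17, 12), (19, 45), (20, 46), (25, 18), (27, 11)])
v28: WRITE a=33  (a history now [(2, 0), (3, 23), (7, 2), (10, 26), (11, 13), (13, 14), (16, 7), (21, 7), (23, 44), (24, 41), (28, 33)])
v29: WRITE d=18  (d history now [(1, 46), (9, 36), (12, 39), (18, 43), (22, 21), (26, 42), (29, 18)])
v30: WRITE b=26  (b history now [(5, 3), (6, 22), (8, 27), (14, 16), (30, 26)])
Read results in order: ['NONE', '46', '16']
NONE count = 1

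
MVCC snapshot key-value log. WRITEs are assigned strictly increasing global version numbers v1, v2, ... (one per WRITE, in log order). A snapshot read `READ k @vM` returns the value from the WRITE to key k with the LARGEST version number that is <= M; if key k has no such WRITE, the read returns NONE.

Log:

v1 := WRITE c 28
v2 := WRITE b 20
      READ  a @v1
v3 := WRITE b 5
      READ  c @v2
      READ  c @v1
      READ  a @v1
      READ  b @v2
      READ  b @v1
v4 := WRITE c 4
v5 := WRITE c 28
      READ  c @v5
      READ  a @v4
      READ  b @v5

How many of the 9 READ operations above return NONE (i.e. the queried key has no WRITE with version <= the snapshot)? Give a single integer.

Answer: 4

Derivation:
v1: WRITE c=28  (c history now [(1, 28)])
v2: WRITE b=20  (b history now [(2, 20)])
READ a @v1: history=[] -> no version <= 1 -> NONE
v3: WRITE b=5  (b history now [(2, 20), (3, 5)])
READ c @v2: history=[(1, 28)] -> pick v1 -> 28
READ c @v1: history=[(1, 28)] -> pick v1 -> 28
READ a @v1: history=[] -> no version <= 1 -> NONE
READ b @v2: history=[(2, 20), (3, 5)] -> pick v2 -> 20
READ b @v1: history=[(2, 20), (3, 5)] -> no version <= 1 -> NONE
v4: WRITE c=4  (c history now [(1, 28), (4, 4)])
v5: WRITE c=28  (c history now [(1, 28), (4, 4), (5, 28)])
READ c @v5: history=[(1, 28), (4, 4), (5, 28)] -> pick v5 -> 28
READ a @v4: history=[] -> no version <= 4 -> NONE
READ b @v5: history=[(2, 20), (3, 5)] -> pick v3 -> 5
Read results in order: ['NONE', '28', '28', 'NONE', '20', 'NONE', '28', 'NONE', '5']
NONE count = 4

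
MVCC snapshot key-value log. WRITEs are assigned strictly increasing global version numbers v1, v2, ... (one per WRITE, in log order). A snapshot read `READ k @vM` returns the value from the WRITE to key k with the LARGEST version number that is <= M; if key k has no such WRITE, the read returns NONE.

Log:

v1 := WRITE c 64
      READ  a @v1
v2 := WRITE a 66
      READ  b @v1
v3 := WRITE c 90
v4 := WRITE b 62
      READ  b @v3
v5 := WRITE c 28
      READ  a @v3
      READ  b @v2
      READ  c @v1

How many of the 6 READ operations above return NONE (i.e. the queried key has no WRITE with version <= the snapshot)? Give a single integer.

v1: WRITE c=64  (c history now [(1, 64)])
READ a @v1: history=[] -> no version <= 1 -> NONE
v2: WRITE a=66  (a history now [(2, 66)])
READ b @v1: history=[] -> no version <= 1 -> NONE
v3: WRITE c=90  (c history now [(1, 64), (3, 90)])
v4: WRITE b=62  (b history now [(4, 62)])
READ b @v3: history=[(4, 62)] -> no version <= 3 -> NONE
v5: WRITE c=28  (c history now [(1, 64), (3, 90), (5, 28)])
READ a @v3: history=[(2, 66)] -> pick v2 -> 66
READ b @v2: history=[(4, 62)] -> no version <= 2 -> NONE
READ c @v1: history=[(1, 64), (3, 90), (5, 28)] -> pick v1 -> 64
Read results in order: ['NONE', 'NONE', 'NONE', '66', 'NONE', '64']
NONE count = 4

Answer: 4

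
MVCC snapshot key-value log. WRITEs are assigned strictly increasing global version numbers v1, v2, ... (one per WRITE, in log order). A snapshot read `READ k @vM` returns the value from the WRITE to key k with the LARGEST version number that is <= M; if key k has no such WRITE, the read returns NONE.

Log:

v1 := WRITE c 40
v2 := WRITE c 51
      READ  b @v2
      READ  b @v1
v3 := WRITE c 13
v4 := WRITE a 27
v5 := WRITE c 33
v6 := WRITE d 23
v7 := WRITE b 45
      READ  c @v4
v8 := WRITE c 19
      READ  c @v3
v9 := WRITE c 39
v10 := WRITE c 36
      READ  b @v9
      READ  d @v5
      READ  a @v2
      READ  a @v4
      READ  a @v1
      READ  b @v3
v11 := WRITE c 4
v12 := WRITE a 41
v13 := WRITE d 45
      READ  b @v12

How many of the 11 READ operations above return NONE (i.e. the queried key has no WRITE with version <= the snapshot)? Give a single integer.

Answer: 6

Derivation:
v1: WRITE c=40  (c history now [(1, 40)])
v2: WRITE c=51  (c history now [(1, 40), (2, 51)])
READ b @v2: history=[] -> no version <= 2 -> NONE
READ b @v1: history=[] -> no version <= 1 -> NONE
v3: WRITE c=13  (c history now [(1, 40), (2, 51), (3, 13)])
v4: WRITE a=27  (a history now [(4, 27)])
v5: WRITE c=33  (c history now [(1, 40), (2, 51), (3, 13), (5, 33)])
v6: WRITE d=23  (d history now [(6, 23)])
v7: WRITE b=45  (b history now [(7, 45)])
READ c @v4: history=[(1, 40), (2, 51), (3, 13), (5, 33)] -> pick v3 -> 13
v8: WRITE c=19  (c history now [(1, 40), (2, 51), (3, 13), (5, 33), (8, 19)])
READ c @v3: history=[(1, 40), (2, 51), (3, 13), (5, 33), (8, 19)] -> pick v3 -> 13
v9: WRITE c=39  (c history now [(1, 40), (2, 51), (3, 13), (5, 33), (8, 19), (9, 39)])
v10: WRITE c=36  (c history now [(1, 40), (2, 51), (3, 13), (5, 33), (8, 19), (9, 39), (10, 36)])
READ b @v9: history=[(7, 45)] -> pick v7 -> 45
READ d @v5: history=[(6, 23)] -> no version <= 5 -> NONE
READ a @v2: history=[(4, 27)] -> no version <= 2 -> NONE
READ a @v4: history=[(4, 27)] -> pick v4 -> 27
READ a @v1: history=[(4, 27)] -> no version <= 1 -> NONE
READ b @v3: history=[(7, 45)] -> no version <= 3 -> NONE
v11: WRITE c=4  (c history now [(1, 40), (2, 51), (3, 13), (5, 33), (8, 19), (9, 39), (10, 36), (11, 4)])
v12: WRITE a=41  (a history now [(4, 27), (12, 41)])
v13: WRITE d=45  (d history now [(6, 23), (13, 45)])
READ b @v12: history=[(7, 45)] -> pick v7 -> 45
Read results in order: ['NONE', 'NONE', '13', '13', '45', 'NONE', 'NONE', '27', 'NONE', 'NONE', '45']
NONE count = 6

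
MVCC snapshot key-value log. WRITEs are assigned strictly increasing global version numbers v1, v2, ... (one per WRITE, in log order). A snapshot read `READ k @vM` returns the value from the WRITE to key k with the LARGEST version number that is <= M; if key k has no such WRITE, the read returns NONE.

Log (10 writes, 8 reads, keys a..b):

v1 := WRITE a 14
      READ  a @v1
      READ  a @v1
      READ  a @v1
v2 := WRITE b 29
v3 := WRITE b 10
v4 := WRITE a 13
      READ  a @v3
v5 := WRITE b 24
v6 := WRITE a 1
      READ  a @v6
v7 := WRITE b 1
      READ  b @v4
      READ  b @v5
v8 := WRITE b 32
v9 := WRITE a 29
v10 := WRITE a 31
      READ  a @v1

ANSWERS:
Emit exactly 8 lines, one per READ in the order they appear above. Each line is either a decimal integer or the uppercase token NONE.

v1: WRITE a=14  (a history now [(1, 14)])
READ a @v1: history=[(1, 14)] -> pick v1 -> 14
READ a @v1: history=[(1, 14)] -> pick v1 -> 14
READ a @v1: history=[(1, 14)] -> pick v1 -> 14
v2: WRITE b=29  (b history now [(2, 29)])
v3: WRITE b=10  (b history now [(2, 29), (3, 10)])
v4: WRITE a=13  (a history now [(1, 14), (4, 13)])
READ a @v3: history=[(1, 14), (4, 13)] -> pick v1 -> 14
v5: WRITE b=24  (b history now [(2, 29), (3, 10), (5, 24)])
v6: WRITE a=1  (a history now [(1, 14), (4, 13), (6, 1)])
READ a @v6: history=[(1, 14), (4, 13), (6, 1)] -> pick v6 -> 1
v7: WRITE b=1  (b history now [(2, 29), (3, 10), (5, 24), (7, 1)])
READ b @v4: history=[(2, 29), (3, 10), (5, 24), (7, 1)] -> pick v3 -> 10
READ b @v5: history=[(2, 29), (3, 10), (5, 24), (7, 1)] -> pick v5 -> 24
v8: WRITE b=32  (b history now [(2, 29), (3, 10), (5, 24), (7, 1), (8, 32)])
v9: WRITE a=29  (a history now [(1, 14), (4, 13), (6, 1), (9, 29)])
v10: WRITE a=31  (a history now [(1, 14), (4, 13), (6, 1), (9, 29), (10, 31)])
READ a @v1: history=[(1, 14), (4, 13), (6, 1), (9, 29), (10, 31)] -> pick v1 -> 14

Answer: 14
14
14
14
1
10
24
14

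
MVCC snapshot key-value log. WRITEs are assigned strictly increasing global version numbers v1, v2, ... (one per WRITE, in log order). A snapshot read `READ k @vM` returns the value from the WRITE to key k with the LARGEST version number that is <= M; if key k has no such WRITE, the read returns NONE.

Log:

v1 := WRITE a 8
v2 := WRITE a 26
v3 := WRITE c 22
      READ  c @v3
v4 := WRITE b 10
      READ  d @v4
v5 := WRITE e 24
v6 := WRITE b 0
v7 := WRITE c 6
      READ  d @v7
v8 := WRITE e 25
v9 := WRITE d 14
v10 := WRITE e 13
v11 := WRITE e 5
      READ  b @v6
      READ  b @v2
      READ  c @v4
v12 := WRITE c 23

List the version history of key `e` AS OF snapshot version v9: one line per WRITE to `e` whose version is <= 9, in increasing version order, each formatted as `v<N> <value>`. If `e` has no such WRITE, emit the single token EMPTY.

Scan writes for key=e with version <= 9:
  v1 WRITE a 8 -> skip
  v2 WRITE a 26 -> skip
  v3 WRITE c 22 -> skip
  v4 WRITE b 10 -> skip
  v5 WRITE e 24 -> keep
  v6 WRITE b 0 -> skip
  v7 WRITE c 6 -> skip
  v8 WRITE e 25 -> keep
  v9 WRITE d 14 -> skip
  v10 WRITE e 13 -> drop (> snap)
  v11 WRITE e 5 -> drop (> snap)
  v12 WRITE c 23 -> skip
Collected: [(5, 24), (8, 25)]

Answer: v5 24
v8 25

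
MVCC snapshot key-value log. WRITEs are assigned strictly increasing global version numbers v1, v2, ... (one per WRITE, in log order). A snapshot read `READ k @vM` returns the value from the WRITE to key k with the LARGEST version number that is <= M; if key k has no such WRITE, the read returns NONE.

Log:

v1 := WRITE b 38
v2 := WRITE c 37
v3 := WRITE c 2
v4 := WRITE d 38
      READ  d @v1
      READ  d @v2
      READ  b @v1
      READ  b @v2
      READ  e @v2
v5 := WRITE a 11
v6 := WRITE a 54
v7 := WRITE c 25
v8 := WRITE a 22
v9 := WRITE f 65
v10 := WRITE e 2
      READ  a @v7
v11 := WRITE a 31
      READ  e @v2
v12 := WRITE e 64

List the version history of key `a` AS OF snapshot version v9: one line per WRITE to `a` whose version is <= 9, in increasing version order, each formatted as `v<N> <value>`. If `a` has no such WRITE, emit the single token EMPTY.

Scan writes for key=a with version <= 9:
  v1 WRITE b 38 -> skip
  v2 WRITE c 37 -> skip
  v3 WRITE c 2 -> skip
  v4 WRITE d 38 -> skip
  v5 WRITE a 11 -> keep
  v6 WRITE a 54 -> keep
  v7 WRITE c 25 -> skip
  v8 WRITE a 22 -> keep
  v9 WRITE f 65 -> skip
  v10 WRITE e 2 -> skip
  v11 WRITE a 31 -> drop (> snap)
  v12 WRITE e 64 -> skip
Collected: [(5, 11), (6, 54), (8, 22)]

Answer: v5 11
v6 54
v8 22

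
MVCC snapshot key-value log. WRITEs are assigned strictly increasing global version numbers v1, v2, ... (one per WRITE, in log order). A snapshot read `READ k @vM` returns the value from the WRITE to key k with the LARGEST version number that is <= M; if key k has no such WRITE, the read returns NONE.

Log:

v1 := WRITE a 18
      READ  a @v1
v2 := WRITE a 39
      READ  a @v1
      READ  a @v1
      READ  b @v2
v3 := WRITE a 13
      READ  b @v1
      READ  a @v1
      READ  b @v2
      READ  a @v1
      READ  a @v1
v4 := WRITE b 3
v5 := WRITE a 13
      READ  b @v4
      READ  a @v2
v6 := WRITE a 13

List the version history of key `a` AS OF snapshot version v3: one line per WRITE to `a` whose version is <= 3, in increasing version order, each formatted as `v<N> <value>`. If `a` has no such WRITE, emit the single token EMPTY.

Answer: v1 18
v2 39
v3 13

Derivation:
Scan writes for key=a with version <= 3:
  v1 WRITE a 18 -> keep
  v2 WRITE a 39 -> keep
  v3 WRITE a 13 -> keep
  v4 WRITE b 3 -> skip
  v5 WRITE a 13 -> drop (> snap)
  v6 WRITE a 13 -> drop (> snap)
Collected: [(1, 18), (2, 39), (3, 13)]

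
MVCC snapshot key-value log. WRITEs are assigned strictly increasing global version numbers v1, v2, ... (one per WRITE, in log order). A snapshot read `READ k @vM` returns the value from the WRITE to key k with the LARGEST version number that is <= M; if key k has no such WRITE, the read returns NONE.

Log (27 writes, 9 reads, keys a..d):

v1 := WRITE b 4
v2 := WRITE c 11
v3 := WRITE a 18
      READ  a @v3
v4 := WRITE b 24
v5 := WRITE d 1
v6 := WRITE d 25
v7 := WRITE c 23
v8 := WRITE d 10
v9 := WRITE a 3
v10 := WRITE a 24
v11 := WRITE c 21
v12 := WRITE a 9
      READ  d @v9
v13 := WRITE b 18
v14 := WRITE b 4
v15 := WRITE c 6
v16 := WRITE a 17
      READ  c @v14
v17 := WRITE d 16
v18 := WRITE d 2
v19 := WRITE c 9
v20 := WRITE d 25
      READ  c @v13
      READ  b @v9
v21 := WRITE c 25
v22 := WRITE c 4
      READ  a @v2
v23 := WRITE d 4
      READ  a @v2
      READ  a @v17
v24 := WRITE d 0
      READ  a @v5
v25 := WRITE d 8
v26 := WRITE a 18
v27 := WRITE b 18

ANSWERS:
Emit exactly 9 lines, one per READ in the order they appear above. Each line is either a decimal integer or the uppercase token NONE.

Answer: 18
10
21
21
24
NONE
NONE
17
18

Derivation:
v1: WRITE b=4  (b history now [(1, 4)])
v2: WRITE c=11  (c history now [(2, 11)])
v3: WRITE a=18  (a history now [(3, 18)])
READ a @v3: history=[(3, 18)] -> pick v3 -> 18
v4: WRITE b=24  (b history now [(1, 4), (4, 24)])
v5: WRITE d=1  (d history now [(5, 1)])
v6: WRITE d=25  (d history now [(5, 1), (6, 25)])
v7: WRITE c=23  (c history now [(2, 11), (7, 23)])
v8: WRITE d=10  (d history now [(5, 1), (6, 25), (8, 10)])
v9: WRITE a=3  (a history now [(3, 18), (9, 3)])
v10: WRITE a=24  (a history now [(3, 18), (9, 3), (10, 24)])
v11: WRITE c=21  (c history now [(2, 11), (7, 23), (11, 21)])
v12: WRITE a=9  (a history now [(3, 18), (9, 3), (10, 24), (12, 9)])
READ d @v9: history=[(5, 1), (6, 25), (8, 10)] -> pick v8 -> 10
v13: WRITE b=18  (b history now [(1, 4), (4, 24), (13, 18)])
v14: WRITE b=4  (b history now [(1, 4), (4, 24), (13, 18), (14, 4)])
v15: WRITE c=6  (c history now [(2, 11), (7, 23), (11, 21), (15, 6)])
v16: WRITE a=17  (a history now [(3, 18), (9, 3), (10, 24), (12, 9), (16, 17)])
READ c @v14: history=[(2, 11), (7, 23), (11, 21), (15, 6)] -> pick v11 -> 21
v17: WRITE d=16  (d history now [(5, 1), (6, 25), (8, 10), (17, 16)])
v18: WRITE d=2  (d history now [(5, 1), (6, 25), (8, 10), (17, 16), (18, 2)])
v19: WRITE c=9  (c history now [(2, 11), (7, 23), (11, 21), (15, 6), (19, 9)])
v20: WRITE d=25  (d history now [(5, 1), (6, 25), (8, 10), (17, 16), (18, 2), (20, 25)])
READ c @v13: history=[(2, 11), (7, 23), (11, 21), (15, 6), (19, 9)] -> pick v11 -> 21
READ b @v9: history=[(1, 4), (4, 24), (13, 18), (14, 4)] -> pick v4 -> 24
v21: WRITE c=25  (c history now [(2, 11), (7, 23), (11, 21), (15, 6), (19, 9), (21, 25)])
v22: WRITE c=4  (c history now [(2, 11), (7, 23), (11, 21), (15, 6), (19, 9), (21, 25), (22, 4)])
READ a @v2: history=[(3, 18), (9, 3), (10, 24), (12, 9), (16, 17)] -> no version <= 2 -> NONE
v23: WRITE d=4  (d history now [(5, 1), (6, 25), (8, 10), (17, 16), (18, 2), (20, 25), (23, 4)])
READ a @v2: history=[(3, 18), (9, 3), (10, 24), (12, 9), (16, 17)] -> no version <= 2 -> NONE
READ a @v17: history=[(3, 18), (9, 3), (10, 24), (12, 9), (16, 17)] -> pick v16 -> 17
v24: WRITE d=0  (d history now [(5, 1), (6, 25), (8, 10), (17, 16), (18, 2), (20, 25), (23, 4), (24, 0)])
READ a @v5: history=[(3, 18), (9, 3), (10, 24), (12, 9), (16, 17)] -> pick v3 -> 18
v25: WRITE d=8  (d history now [(5, 1), (6, 25), (8, 10), (17, 16), (18, 2), (20, 25), (23, 4), (24, 0), (25, 8)])
v26: WRITE a=18  (a history now [(3, 18), (9, 3), (10, 24), (12, 9), (16, 17), (26, 18)])
v27: WRITE b=18  (b history now [(1, 4), (4, 24), (13, 18), (14, 4), (27, 18)])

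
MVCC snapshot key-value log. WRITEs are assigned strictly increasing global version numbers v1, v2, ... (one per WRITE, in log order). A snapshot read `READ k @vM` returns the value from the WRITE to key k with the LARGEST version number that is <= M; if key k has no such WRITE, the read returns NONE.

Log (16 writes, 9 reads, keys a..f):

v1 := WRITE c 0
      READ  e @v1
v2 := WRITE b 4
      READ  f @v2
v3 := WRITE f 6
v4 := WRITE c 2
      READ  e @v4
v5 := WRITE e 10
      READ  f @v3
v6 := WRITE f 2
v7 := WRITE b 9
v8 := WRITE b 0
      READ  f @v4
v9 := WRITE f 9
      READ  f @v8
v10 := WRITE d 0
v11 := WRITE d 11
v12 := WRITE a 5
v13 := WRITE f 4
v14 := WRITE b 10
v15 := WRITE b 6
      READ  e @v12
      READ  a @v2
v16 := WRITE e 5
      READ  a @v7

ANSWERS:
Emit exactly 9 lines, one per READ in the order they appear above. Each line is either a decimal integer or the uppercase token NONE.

Answer: NONE
NONE
NONE
6
6
2
10
NONE
NONE

Derivation:
v1: WRITE c=0  (c history now [(1, 0)])
READ e @v1: history=[] -> no version <= 1 -> NONE
v2: WRITE b=4  (b history now [(2, 4)])
READ f @v2: history=[] -> no version <= 2 -> NONE
v3: WRITE f=6  (f history now [(3, 6)])
v4: WRITE c=2  (c history now [(1, 0), (4, 2)])
READ e @v4: history=[] -> no version <= 4 -> NONE
v5: WRITE e=10  (e history now [(5, 10)])
READ f @v3: history=[(3, 6)] -> pick v3 -> 6
v6: WRITE f=2  (f history now [(3, 6), (6, 2)])
v7: WRITE b=9  (b history now [(2, 4), (7, 9)])
v8: WRITE b=0  (b history now [(2, 4), (7, 9), (8, 0)])
READ f @v4: history=[(3, 6), (6, 2)] -> pick v3 -> 6
v9: WRITE f=9  (f history now [(3, 6), (6, 2), (9, 9)])
READ f @v8: history=[(3, 6), (6, 2), (9, 9)] -> pick v6 -> 2
v10: WRITE d=0  (d history now [(10, 0)])
v11: WRITE d=11  (d history now [(10, 0), (11, 11)])
v12: WRITE a=5  (a history now [(12, 5)])
v13: WRITE f=4  (f history now [(3, 6), (6, 2), (9, 9), (13, 4)])
v14: WRITE b=10  (b history now [(2, 4), (7, 9), (8, 0), (14, 10)])
v15: WRITE b=6  (b history now [(2, 4), (7, 9), (8, 0), (14, 10), (15, 6)])
READ e @v12: history=[(5, 10)] -> pick v5 -> 10
READ a @v2: history=[(12, 5)] -> no version <= 2 -> NONE
v16: WRITE e=5  (e history now [(5, 10), (16, 5)])
READ a @v7: history=[(12, 5)] -> no version <= 7 -> NONE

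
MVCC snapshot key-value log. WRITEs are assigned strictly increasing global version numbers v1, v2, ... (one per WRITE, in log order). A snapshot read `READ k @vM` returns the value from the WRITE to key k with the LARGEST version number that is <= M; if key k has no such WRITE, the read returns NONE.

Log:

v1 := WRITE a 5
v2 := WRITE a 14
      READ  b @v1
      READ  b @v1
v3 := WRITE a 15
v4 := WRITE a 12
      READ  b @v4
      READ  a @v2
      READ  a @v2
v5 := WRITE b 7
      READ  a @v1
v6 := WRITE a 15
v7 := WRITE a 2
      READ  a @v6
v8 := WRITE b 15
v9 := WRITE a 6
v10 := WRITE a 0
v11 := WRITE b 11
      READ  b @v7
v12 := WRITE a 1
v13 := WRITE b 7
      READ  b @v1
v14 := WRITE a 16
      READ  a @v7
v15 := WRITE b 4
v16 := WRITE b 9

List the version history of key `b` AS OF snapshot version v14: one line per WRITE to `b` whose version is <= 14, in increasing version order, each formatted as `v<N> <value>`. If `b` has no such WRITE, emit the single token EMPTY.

Scan writes for key=b with version <= 14:
  v1 WRITE a 5 -> skip
  v2 WRITE a 14 -> skip
  v3 WRITE a 15 -> skip
  v4 WRITE a 12 -> skip
  v5 WRITE b 7 -> keep
  v6 WRITE a 15 -> skip
  v7 WRITE a 2 -> skip
  v8 WRITE b 15 -> keep
  v9 WRITE a 6 -> skip
  v10 WRITE a 0 -> skip
  v11 WRITE b 11 -> keep
  v12 WRITE a 1 -> skip
  v13 WRITE b 7 -> keep
  v14 WRITE a 16 -> skip
  v15 WRITE b 4 -> drop (> snap)
  v16 WRITE b 9 -> drop (> snap)
Collected: [(5, 7), (8, 15), (11, 11), (13, 7)]

Answer: v5 7
v8 15
v11 11
v13 7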